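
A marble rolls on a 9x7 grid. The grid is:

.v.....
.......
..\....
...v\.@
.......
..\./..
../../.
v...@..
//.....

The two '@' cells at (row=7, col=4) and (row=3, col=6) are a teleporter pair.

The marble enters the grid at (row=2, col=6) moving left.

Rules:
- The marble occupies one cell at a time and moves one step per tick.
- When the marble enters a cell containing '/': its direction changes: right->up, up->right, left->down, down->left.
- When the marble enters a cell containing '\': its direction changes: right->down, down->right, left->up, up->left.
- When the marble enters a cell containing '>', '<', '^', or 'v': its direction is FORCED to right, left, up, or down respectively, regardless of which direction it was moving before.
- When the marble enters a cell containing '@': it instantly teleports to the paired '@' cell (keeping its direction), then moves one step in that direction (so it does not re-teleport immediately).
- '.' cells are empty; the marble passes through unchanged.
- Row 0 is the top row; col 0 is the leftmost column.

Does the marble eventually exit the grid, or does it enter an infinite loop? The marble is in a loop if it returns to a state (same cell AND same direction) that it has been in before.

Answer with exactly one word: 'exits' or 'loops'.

Answer: exits

Derivation:
Step 1: enter (2,6), '.' pass, move left to (2,5)
Step 2: enter (2,5), '.' pass, move left to (2,4)
Step 3: enter (2,4), '.' pass, move left to (2,3)
Step 4: enter (2,3), '.' pass, move left to (2,2)
Step 5: enter (2,2), '\' deflects left->up, move up to (1,2)
Step 6: enter (1,2), '.' pass, move up to (0,2)
Step 7: enter (0,2), '.' pass, move up to (-1,2)
Step 8: at (-1,2) — EXIT via top edge, pos 2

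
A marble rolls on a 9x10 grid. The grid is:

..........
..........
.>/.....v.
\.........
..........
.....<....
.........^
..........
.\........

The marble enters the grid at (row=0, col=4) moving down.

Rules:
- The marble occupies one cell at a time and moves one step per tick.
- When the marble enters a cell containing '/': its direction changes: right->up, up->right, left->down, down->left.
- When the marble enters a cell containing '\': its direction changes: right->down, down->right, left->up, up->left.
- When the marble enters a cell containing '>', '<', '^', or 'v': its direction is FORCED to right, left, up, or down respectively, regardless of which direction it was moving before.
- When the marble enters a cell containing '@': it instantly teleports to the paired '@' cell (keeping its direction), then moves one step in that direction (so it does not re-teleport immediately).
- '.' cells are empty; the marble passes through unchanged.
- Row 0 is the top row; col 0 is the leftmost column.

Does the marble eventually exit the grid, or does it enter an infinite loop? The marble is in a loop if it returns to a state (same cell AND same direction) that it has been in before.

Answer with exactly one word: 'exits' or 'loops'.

Step 1: enter (0,4), '.' pass, move down to (1,4)
Step 2: enter (1,4), '.' pass, move down to (2,4)
Step 3: enter (2,4), '.' pass, move down to (3,4)
Step 4: enter (3,4), '.' pass, move down to (4,4)
Step 5: enter (4,4), '.' pass, move down to (5,4)
Step 6: enter (5,4), '.' pass, move down to (6,4)
Step 7: enter (6,4), '.' pass, move down to (7,4)
Step 8: enter (7,4), '.' pass, move down to (8,4)
Step 9: enter (8,4), '.' pass, move down to (9,4)
Step 10: at (9,4) — EXIT via bottom edge, pos 4

Answer: exits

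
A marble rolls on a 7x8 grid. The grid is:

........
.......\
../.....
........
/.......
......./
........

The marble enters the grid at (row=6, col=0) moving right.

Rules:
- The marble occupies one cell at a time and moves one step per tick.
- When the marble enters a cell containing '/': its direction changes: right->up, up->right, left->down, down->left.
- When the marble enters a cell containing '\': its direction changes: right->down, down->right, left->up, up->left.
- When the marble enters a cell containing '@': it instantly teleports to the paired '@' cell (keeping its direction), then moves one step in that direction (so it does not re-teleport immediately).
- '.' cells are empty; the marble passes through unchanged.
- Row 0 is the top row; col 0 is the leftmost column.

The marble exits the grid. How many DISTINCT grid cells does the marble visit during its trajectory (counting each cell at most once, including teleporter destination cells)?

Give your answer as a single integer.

Answer: 8

Derivation:
Step 1: enter (6,0), '.' pass, move right to (6,1)
Step 2: enter (6,1), '.' pass, move right to (6,2)
Step 3: enter (6,2), '.' pass, move right to (6,3)
Step 4: enter (6,3), '.' pass, move right to (6,4)
Step 5: enter (6,4), '.' pass, move right to (6,5)
Step 6: enter (6,5), '.' pass, move right to (6,6)
Step 7: enter (6,6), '.' pass, move right to (6,7)
Step 8: enter (6,7), '.' pass, move right to (6,8)
Step 9: at (6,8) — EXIT via right edge, pos 6
Distinct cells visited: 8 (path length 8)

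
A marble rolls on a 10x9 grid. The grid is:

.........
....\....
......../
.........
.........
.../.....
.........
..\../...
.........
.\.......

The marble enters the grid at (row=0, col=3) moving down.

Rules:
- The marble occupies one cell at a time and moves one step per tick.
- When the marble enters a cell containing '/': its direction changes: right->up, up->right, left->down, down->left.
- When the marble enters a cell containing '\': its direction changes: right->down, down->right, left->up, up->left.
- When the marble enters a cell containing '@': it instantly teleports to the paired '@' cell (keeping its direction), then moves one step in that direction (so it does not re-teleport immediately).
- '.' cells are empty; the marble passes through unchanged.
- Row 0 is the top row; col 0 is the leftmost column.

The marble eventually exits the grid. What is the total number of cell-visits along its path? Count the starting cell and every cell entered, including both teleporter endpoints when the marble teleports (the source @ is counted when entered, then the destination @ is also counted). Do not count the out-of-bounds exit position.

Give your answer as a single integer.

Answer: 9

Derivation:
Step 1: enter (0,3), '.' pass, move down to (1,3)
Step 2: enter (1,3), '.' pass, move down to (2,3)
Step 3: enter (2,3), '.' pass, move down to (3,3)
Step 4: enter (3,3), '.' pass, move down to (4,3)
Step 5: enter (4,3), '.' pass, move down to (5,3)
Step 6: enter (5,3), '/' deflects down->left, move left to (5,2)
Step 7: enter (5,2), '.' pass, move left to (5,1)
Step 8: enter (5,1), '.' pass, move left to (5,0)
Step 9: enter (5,0), '.' pass, move left to (5,-1)
Step 10: at (5,-1) — EXIT via left edge, pos 5
Path length (cell visits): 9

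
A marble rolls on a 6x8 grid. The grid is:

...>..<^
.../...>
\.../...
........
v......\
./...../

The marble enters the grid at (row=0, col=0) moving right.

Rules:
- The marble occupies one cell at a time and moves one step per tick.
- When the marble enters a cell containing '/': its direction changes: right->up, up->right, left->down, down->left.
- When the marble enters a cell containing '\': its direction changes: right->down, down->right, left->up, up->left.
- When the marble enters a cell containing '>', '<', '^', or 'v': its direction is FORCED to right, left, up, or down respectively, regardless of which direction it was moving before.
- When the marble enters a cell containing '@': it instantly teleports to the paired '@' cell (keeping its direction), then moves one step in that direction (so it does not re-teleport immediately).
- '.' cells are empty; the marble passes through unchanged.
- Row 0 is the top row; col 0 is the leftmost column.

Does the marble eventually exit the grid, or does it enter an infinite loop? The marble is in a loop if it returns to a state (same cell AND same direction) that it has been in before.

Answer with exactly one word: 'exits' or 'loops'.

Step 1: enter (0,0), '.' pass, move right to (0,1)
Step 2: enter (0,1), '.' pass, move right to (0,2)
Step 3: enter (0,2), '.' pass, move right to (0,3)
Step 4: enter (0,3), '>' forces right->right, move right to (0,4)
Step 5: enter (0,4), '.' pass, move right to (0,5)
Step 6: enter (0,5), '.' pass, move right to (0,6)
Step 7: enter (0,6), '<' forces right->left, move left to (0,5)
Step 8: enter (0,5), '.' pass, move left to (0,4)
Step 9: enter (0,4), '.' pass, move left to (0,3)
Step 10: enter (0,3), '>' forces left->right, move right to (0,4)
Step 11: at (0,4) dir=right — LOOP DETECTED (seen before)

Answer: loops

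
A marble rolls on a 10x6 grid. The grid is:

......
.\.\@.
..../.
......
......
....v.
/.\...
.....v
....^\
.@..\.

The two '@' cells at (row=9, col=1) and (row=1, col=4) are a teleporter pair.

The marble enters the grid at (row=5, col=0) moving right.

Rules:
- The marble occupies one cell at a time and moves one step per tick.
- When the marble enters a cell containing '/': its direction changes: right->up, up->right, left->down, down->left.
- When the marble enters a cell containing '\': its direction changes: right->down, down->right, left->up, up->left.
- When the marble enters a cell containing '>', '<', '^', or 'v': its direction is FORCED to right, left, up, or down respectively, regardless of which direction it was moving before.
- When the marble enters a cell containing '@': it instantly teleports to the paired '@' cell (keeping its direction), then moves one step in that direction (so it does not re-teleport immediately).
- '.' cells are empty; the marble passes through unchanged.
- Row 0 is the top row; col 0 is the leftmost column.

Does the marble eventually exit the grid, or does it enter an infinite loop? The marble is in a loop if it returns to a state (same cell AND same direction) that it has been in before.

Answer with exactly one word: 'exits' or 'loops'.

Step 1: enter (5,0), '.' pass, move right to (5,1)
Step 2: enter (5,1), '.' pass, move right to (5,2)
Step 3: enter (5,2), '.' pass, move right to (5,3)
Step 4: enter (5,3), '.' pass, move right to (5,4)
Step 5: enter (5,4), 'v' forces right->down, move down to (6,4)
Step 6: enter (6,4), '.' pass, move down to (7,4)
Step 7: enter (7,4), '.' pass, move down to (8,4)
Step 8: enter (8,4), '^' forces down->up, move up to (7,4)
Step 9: enter (7,4), '.' pass, move up to (6,4)
Step 10: enter (6,4), '.' pass, move up to (5,4)
Step 11: enter (5,4), 'v' forces up->down, move down to (6,4)
Step 12: at (6,4) dir=down — LOOP DETECTED (seen before)

Answer: loops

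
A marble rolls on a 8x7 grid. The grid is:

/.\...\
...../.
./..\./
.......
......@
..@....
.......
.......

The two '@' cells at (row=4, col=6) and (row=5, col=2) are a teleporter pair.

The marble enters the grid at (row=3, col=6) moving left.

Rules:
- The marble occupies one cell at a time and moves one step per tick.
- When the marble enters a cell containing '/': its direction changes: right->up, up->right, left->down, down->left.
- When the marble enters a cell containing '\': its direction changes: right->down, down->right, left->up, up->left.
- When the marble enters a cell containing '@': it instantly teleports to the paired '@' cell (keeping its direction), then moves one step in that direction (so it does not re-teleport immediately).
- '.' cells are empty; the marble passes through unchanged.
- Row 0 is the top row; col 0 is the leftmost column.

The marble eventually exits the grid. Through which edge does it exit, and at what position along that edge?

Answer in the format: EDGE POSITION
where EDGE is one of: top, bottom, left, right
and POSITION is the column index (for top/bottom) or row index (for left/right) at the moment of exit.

Answer: left 3

Derivation:
Step 1: enter (3,6), '.' pass, move left to (3,5)
Step 2: enter (3,5), '.' pass, move left to (3,4)
Step 3: enter (3,4), '.' pass, move left to (3,3)
Step 4: enter (3,3), '.' pass, move left to (3,2)
Step 5: enter (3,2), '.' pass, move left to (3,1)
Step 6: enter (3,1), '.' pass, move left to (3,0)
Step 7: enter (3,0), '.' pass, move left to (3,-1)
Step 8: at (3,-1) — EXIT via left edge, pos 3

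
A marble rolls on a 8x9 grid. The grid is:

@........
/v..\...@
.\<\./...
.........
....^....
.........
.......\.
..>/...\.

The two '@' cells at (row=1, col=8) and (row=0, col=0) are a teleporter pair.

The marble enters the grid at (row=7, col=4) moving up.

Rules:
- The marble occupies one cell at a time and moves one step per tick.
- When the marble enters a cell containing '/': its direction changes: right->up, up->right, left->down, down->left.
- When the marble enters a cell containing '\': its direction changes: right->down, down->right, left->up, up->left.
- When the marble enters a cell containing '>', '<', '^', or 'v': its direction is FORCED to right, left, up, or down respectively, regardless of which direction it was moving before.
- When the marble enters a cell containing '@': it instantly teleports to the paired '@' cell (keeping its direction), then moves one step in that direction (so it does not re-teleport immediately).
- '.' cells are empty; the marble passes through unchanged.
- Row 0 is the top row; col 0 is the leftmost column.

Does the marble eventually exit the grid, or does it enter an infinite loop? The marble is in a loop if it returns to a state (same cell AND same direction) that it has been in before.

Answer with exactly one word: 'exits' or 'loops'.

Step 1: enter (7,4), '.' pass, move up to (6,4)
Step 2: enter (6,4), '.' pass, move up to (5,4)
Step 3: enter (5,4), '.' pass, move up to (4,4)
Step 4: enter (4,4), '^' forces up->up, move up to (3,4)
Step 5: enter (3,4), '.' pass, move up to (2,4)
Step 6: enter (2,4), '.' pass, move up to (1,4)
Step 7: enter (1,4), '\' deflects up->left, move left to (1,3)
Step 8: enter (1,3), '.' pass, move left to (1,2)
Step 9: enter (1,2), '.' pass, move left to (1,1)
Step 10: enter (1,1), 'v' forces left->down, move down to (2,1)
Step 11: enter (2,1), '\' deflects down->right, move right to (2,2)
Step 12: enter (2,2), '<' forces right->left, move left to (2,1)
Step 13: enter (2,1), '\' deflects left->up, move up to (1,1)
Step 14: enter (1,1), 'v' forces up->down, move down to (2,1)
Step 15: at (2,1) dir=down — LOOP DETECTED (seen before)

Answer: loops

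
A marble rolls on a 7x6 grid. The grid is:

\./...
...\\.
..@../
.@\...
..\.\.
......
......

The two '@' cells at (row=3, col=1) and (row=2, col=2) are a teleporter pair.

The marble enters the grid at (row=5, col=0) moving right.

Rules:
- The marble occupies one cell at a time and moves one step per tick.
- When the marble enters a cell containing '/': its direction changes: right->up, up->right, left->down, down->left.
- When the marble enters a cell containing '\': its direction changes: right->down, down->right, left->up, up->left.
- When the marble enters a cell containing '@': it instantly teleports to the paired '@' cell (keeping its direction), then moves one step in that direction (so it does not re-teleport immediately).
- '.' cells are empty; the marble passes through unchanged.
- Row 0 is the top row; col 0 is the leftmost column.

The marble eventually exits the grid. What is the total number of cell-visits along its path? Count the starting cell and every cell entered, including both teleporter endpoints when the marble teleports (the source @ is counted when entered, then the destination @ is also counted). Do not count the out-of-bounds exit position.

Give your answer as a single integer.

Answer: 6

Derivation:
Step 1: enter (5,0), '.' pass, move right to (5,1)
Step 2: enter (5,1), '.' pass, move right to (5,2)
Step 3: enter (5,2), '.' pass, move right to (5,3)
Step 4: enter (5,3), '.' pass, move right to (5,4)
Step 5: enter (5,4), '.' pass, move right to (5,5)
Step 6: enter (5,5), '.' pass, move right to (5,6)
Step 7: at (5,6) — EXIT via right edge, pos 5
Path length (cell visits): 6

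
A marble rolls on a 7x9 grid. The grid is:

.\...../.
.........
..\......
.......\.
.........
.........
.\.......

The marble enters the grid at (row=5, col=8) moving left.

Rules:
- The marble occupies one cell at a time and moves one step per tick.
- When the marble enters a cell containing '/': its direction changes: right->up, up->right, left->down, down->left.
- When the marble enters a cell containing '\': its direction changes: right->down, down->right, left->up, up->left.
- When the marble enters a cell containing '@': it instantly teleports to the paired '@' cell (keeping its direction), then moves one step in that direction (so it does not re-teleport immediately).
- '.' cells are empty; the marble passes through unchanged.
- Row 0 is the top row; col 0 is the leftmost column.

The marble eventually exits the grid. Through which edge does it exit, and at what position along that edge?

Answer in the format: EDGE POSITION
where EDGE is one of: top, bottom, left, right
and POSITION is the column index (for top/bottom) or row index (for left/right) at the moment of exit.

Answer: left 5

Derivation:
Step 1: enter (5,8), '.' pass, move left to (5,7)
Step 2: enter (5,7), '.' pass, move left to (5,6)
Step 3: enter (5,6), '.' pass, move left to (5,5)
Step 4: enter (5,5), '.' pass, move left to (5,4)
Step 5: enter (5,4), '.' pass, move left to (5,3)
Step 6: enter (5,3), '.' pass, move left to (5,2)
Step 7: enter (5,2), '.' pass, move left to (5,1)
Step 8: enter (5,1), '.' pass, move left to (5,0)
Step 9: enter (5,0), '.' pass, move left to (5,-1)
Step 10: at (5,-1) — EXIT via left edge, pos 5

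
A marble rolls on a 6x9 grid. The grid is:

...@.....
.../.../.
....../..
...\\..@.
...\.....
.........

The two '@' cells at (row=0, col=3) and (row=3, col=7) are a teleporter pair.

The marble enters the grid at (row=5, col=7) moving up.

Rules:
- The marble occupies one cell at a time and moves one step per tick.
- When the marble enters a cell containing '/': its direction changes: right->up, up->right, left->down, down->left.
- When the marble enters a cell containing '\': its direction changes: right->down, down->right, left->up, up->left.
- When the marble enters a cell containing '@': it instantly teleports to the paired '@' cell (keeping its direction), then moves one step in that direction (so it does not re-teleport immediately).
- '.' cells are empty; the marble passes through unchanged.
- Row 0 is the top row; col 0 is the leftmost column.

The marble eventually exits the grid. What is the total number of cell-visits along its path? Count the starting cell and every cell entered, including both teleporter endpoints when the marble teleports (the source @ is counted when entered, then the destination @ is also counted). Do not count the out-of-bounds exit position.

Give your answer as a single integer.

Step 1: enter (5,7), '.' pass, move up to (4,7)
Step 2: enter (4,7), '.' pass, move up to (3,7)
Step 3: enter (3,7), '@' teleport (3,7)->(0,3), also enter (0,3), move up to (-1,3)
Step 4: at (-1,3) — EXIT via top edge, pos 3
Path length (cell visits): 4

Answer: 4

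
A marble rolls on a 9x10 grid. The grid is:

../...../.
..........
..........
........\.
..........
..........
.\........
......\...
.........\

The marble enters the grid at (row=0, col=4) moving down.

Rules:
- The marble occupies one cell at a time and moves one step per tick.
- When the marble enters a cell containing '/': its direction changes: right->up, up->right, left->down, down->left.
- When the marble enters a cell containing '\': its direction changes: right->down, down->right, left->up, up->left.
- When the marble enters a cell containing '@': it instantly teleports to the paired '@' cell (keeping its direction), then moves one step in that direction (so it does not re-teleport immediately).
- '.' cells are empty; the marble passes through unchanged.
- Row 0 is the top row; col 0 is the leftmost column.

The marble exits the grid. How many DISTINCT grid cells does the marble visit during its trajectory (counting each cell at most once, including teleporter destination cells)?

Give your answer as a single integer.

Answer: 9

Derivation:
Step 1: enter (0,4), '.' pass, move down to (1,4)
Step 2: enter (1,4), '.' pass, move down to (2,4)
Step 3: enter (2,4), '.' pass, move down to (3,4)
Step 4: enter (3,4), '.' pass, move down to (4,4)
Step 5: enter (4,4), '.' pass, move down to (5,4)
Step 6: enter (5,4), '.' pass, move down to (6,4)
Step 7: enter (6,4), '.' pass, move down to (7,4)
Step 8: enter (7,4), '.' pass, move down to (8,4)
Step 9: enter (8,4), '.' pass, move down to (9,4)
Step 10: at (9,4) — EXIT via bottom edge, pos 4
Distinct cells visited: 9 (path length 9)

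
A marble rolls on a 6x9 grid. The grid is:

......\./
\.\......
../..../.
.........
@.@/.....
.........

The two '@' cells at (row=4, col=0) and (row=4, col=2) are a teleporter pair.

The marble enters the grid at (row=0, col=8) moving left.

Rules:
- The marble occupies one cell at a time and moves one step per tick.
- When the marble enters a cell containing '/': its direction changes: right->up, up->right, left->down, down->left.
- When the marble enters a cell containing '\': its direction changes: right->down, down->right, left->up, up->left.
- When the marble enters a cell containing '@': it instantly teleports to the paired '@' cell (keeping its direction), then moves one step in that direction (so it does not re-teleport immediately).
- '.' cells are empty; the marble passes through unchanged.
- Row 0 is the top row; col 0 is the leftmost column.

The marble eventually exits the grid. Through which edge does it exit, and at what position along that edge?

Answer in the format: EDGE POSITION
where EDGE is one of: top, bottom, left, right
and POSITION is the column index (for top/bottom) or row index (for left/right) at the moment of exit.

Answer: bottom 8

Derivation:
Step 1: enter (0,8), '/' deflects left->down, move down to (1,8)
Step 2: enter (1,8), '.' pass, move down to (2,8)
Step 3: enter (2,8), '.' pass, move down to (3,8)
Step 4: enter (3,8), '.' pass, move down to (4,8)
Step 5: enter (4,8), '.' pass, move down to (5,8)
Step 6: enter (5,8), '.' pass, move down to (6,8)
Step 7: at (6,8) — EXIT via bottom edge, pos 8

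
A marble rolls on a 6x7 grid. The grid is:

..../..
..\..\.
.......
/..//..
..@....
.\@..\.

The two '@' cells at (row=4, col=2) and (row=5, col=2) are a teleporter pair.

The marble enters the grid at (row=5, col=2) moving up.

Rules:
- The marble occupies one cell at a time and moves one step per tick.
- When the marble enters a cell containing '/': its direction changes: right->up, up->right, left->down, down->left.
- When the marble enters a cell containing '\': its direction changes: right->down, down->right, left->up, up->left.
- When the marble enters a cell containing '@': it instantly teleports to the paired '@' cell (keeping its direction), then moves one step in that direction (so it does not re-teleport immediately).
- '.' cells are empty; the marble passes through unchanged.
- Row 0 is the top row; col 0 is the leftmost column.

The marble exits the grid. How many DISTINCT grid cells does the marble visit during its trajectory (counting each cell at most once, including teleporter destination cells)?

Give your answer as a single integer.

Step 1: enter (5,2), '@' teleport (5,2)->(4,2), also enter (4,2), move up to (3,2)
Step 2: enter (3,2), '.' pass, move up to (2,2)
Step 3: enter (2,2), '.' pass, move up to (1,2)
Step 4: enter (1,2), '\' deflects up->left, move left to (1,1)
Step 5: enter (1,1), '.' pass, move left to (1,0)
Step 6: enter (1,0), '.' pass, move left to (1,-1)
Step 7: at (1,-1) — EXIT via left edge, pos 1
Distinct cells visited: 7 (path length 7)

Answer: 7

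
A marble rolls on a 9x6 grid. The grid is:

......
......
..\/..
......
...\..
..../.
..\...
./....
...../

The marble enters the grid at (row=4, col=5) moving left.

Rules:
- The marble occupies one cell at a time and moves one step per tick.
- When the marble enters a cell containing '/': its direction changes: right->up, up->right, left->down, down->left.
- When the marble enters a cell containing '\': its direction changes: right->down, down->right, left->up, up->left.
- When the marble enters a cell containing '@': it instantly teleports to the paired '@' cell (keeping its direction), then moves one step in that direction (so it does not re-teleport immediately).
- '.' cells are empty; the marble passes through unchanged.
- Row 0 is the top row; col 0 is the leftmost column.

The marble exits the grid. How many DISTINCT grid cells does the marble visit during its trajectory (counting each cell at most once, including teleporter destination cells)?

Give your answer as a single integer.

Answer: 7

Derivation:
Step 1: enter (4,5), '.' pass, move left to (4,4)
Step 2: enter (4,4), '.' pass, move left to (4,3)
Step 3: enter (4,3), '\' deflects left->up, move up to (3,3)
Step 4: enter (3,3), '.' pass, move up to (2,3)
Step 5: enter (2,3), '/' deflects up->right, move right to (2,4)
Step 6: enter (2,4), '.' pass, move right to (2,5)
Step 7: enter (2,5), '.' pass, move right to (2,6)
Step 8: at (2,6) — EXIT via right edge, pos 2
Distinct cells visited: 7 (path length 7)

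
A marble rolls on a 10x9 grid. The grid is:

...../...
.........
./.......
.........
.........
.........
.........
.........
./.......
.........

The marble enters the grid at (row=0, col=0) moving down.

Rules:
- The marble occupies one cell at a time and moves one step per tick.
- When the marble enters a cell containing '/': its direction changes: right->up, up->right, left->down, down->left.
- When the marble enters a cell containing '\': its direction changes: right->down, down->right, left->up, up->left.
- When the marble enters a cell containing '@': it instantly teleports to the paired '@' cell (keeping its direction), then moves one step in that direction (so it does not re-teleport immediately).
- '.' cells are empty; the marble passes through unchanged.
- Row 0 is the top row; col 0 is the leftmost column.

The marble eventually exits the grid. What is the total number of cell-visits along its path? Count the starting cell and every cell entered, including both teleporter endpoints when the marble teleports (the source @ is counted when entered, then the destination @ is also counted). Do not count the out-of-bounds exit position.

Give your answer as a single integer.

Step 1: enter (0,0), '.' pass, move down to (1,0)
Step 2: enter (1,0), '.' pass, move down to (2,0)
Step 3: enter (2,0), '.' pass, move down to (3,0)
Step 4: enter (3,0), '.' pass, move down to (4,0)
Step 5: enter (4,0), '.' pass, move down to (5,0)
Step 6: enter (5,0), '.' pass, move down to (6,0)
Step 7: enter (6,0), '.' pass, move down to (7,0)
Step 8: enter (7,0), '.' pass, move down to (8,0)
Step 9: enter (8,0), '.' pass, move down to (9,0)
Step 10: enter (9,0), '.' pass, move down to (10,0)
Step 11: at (10,0) — EXIT via bottom edge, pos 0
Path length (cell visits): 10

Answer: 10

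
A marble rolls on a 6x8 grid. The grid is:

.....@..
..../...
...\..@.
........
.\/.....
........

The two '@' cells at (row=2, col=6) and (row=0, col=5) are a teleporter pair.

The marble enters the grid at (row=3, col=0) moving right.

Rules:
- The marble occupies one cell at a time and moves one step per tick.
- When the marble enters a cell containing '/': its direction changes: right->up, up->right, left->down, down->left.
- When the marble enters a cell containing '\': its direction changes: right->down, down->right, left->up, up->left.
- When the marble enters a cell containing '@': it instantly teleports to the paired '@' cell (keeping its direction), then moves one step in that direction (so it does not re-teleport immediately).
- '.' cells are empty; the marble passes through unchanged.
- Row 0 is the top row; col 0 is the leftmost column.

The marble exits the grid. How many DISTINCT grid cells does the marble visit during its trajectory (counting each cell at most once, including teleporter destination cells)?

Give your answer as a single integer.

Step 1: enter (3,0), '.' pass, move right to (3,1)
Step 2: enter (3,1), '.' pass, move right to (3,2)
Step 3: enter (3,2), '.' pass, move right to (3,3)
Step 4: enter (3,3), '.' pass, move right to (3,4)
Step 5: enter (3,4), '.' pass, move right to (3,5)
Step 6: enter (3,5), '.' pass, move right to (3,6)
Step 7: enter (3,6), '.' pass, move right to (3,7)
Step 8: enter (3,7), '.' pass, move right to (3,8)
Step 9: at (3,8) — EXIT via right edge, pos 3
Distinct cells visited: 8 (path length 8)

Answer: 8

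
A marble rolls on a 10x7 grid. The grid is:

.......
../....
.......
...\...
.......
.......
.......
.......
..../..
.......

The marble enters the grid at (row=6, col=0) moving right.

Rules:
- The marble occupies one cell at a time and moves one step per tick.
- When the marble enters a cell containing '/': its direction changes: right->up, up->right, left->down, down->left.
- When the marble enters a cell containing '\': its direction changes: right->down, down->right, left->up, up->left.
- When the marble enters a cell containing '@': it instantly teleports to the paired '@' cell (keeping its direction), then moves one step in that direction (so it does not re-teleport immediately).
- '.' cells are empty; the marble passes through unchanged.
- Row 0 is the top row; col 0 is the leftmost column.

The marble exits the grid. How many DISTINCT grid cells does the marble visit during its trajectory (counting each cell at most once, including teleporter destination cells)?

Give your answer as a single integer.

Answer: 7

Derivation:
Step 1: enter (6,0), '.' pass, move right to (6,1)
Step 2: enter (6,1), '.' pass, move right to (6,2)
Step 3: enter (6,2), '.' pass, move right to (6,3)
Step 4: enter (6,3), '.' pass, move right to (6,4)
Step 5: enter (6,4), '.' pass, move right to (6,5)
Step 6: enter (6,5), '.' pass, move right to (6,6)
Step 7: enter (6,6), '.' pass, move right to (6,7)
Step 8: at (6,7) — EXIT via right edge, pos 6
Distinct cells visited: 7 (path length 7)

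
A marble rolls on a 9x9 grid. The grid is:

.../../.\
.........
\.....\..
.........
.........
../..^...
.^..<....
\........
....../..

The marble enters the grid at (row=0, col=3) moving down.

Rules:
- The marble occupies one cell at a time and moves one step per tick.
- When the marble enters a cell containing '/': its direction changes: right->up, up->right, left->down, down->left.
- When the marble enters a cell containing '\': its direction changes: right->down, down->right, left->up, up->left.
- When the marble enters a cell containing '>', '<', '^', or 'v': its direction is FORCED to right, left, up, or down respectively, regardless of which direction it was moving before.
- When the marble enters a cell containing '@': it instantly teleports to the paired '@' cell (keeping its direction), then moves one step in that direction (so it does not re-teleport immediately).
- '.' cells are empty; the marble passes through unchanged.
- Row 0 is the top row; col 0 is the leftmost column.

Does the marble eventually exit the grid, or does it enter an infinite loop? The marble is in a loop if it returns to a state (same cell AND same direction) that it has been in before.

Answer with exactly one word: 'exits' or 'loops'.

Answer: exits

Derivation:
Step 1: enter (0,3), '/' deflects down->left, move left to (0,2)
Step 2: enter (0,2), '.' pass, move left to (0,1)
Step 3: enter (0,1), '.' pass, move left to (0,0)
Step 4: enter (0,0), '.' pass, move left to (0,-1)
Step 5: at (0,-1) — EXIT via left edge, pos 0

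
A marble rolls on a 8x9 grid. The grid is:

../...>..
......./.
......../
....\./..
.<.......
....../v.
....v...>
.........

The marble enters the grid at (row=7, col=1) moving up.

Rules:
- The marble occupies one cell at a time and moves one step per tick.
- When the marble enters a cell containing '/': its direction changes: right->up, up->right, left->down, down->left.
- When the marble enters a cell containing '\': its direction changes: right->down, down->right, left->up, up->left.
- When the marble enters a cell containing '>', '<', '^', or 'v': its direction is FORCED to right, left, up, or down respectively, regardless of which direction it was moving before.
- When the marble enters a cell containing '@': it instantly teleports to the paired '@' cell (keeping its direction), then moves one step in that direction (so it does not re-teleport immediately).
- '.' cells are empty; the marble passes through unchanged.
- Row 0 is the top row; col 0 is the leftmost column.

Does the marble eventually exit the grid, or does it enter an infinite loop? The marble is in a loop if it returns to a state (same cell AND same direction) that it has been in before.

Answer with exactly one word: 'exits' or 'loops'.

Step 1: enter (7,1), '.' pass, move up to (6,1)
Step 2: enter (6,1), '.' pass, move up to (5,1)
Step 3: enter (5,1), '.' pass, move up to (4,1)
Step 4: enter (4,1), '<' forces up->left, move left to (4,0)
Step 5: enter (4,0), '.' pass, move left to (4,-1)
Step 6: at (4,-1) — EXIT via left edge, pos 4

Answer: exits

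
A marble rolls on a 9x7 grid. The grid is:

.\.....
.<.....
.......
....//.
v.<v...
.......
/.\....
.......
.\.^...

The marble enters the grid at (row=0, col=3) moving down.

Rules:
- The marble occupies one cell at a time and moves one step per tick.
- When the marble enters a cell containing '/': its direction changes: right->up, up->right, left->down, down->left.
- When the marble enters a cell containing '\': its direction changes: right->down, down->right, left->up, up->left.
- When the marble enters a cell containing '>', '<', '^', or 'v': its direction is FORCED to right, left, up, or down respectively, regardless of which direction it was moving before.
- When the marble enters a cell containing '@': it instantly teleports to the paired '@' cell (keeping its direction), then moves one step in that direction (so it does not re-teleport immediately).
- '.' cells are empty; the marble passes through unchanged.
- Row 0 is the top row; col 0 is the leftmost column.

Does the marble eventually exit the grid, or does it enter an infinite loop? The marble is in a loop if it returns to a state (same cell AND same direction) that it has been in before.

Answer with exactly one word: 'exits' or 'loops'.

Answer: loops

Derivation:
Step 1: enter (0,3), '.' pass, move down to (1,3)
Step 2: enter (1,3), '.' pass, move down to (2,3)
Step 3: enter (2,3), '.' pass, move down to (3,3)
Step 4: enter (3,3), '.' pass, move down to (4,3)
Step 5: enter (4,3), 'v' forces down->down, move down to (5,3)
Step 6: enter (5,3), '.' pass, move down to (6,3)
Step 7: enter (6,3), '.' pass, move down to (7,3)
Step 8: enter (7,3), '.' pass, move down to (8,3)
Step 9: enter (8,3), '^' forces down->up, move up to (7,3)
Step 10: enter (7,3), '.' pass, move up to (6,3)
Step 11: enter (6,3), '.' pass, move up to (5,3)
Step 12: enter (5,3), '.' pass, move up to (4,3)
Step 13: enter (4,3), 'v' forces up->down, move down to (5,3)
Step 14: at (5,3) dir=down — LOOP DETECTED (seen before)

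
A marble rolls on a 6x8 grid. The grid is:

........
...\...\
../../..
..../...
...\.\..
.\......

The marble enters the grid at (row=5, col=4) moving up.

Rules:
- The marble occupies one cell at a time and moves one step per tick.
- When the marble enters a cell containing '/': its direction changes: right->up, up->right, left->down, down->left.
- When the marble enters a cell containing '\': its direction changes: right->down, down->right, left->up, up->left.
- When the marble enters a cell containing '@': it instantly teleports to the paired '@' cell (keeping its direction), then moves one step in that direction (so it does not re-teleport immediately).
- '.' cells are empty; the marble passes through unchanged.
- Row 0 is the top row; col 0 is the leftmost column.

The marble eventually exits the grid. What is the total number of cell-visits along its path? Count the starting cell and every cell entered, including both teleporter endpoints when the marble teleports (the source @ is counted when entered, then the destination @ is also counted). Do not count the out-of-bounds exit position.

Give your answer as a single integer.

Answer: 6

Derivation:
Step 1: enter (5,4), '.' pass, move up to (4,4)
Step 2: enter (4,4), '.' pass, move up to (3,4)
Step 3: enter (3,4), '/' deflects up->right, move right to (3,5)
Step 4: enter (3,5), '.' pass, move right to (3,6)
Step 5: enter (3,6), '.' pass, move right to (3,7)
Step 6: enter (3,7), '.' pass, move right to (3,8)
Step 7: at (3,8) — EXIT via right edge, pos 3
Path length (cell visits): 6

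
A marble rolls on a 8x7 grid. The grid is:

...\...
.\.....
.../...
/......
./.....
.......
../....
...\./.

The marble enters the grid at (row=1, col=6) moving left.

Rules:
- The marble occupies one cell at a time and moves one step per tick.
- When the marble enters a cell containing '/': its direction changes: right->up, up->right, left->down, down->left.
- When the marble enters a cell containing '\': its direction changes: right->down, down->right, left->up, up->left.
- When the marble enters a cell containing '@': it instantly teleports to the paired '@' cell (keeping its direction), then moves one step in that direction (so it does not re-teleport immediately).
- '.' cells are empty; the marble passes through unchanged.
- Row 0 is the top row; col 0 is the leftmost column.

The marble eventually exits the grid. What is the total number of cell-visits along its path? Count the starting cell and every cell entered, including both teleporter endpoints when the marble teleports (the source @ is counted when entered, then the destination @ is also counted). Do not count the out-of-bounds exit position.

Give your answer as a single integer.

Step 1: enter (1,6), '.' pass, move left to (1,5)
Step 2: enter (1,5), '.' pass, move left to (1,4)
Step 3: enter (1,4), '.' pass, move left to (1,3)
Step 4: enter (1,3), '.' pass, move left to (1,2)
Step 5: enter (1,2), '.' pass, move left to (1,1)
Step 6: enter (1,1), '\' deflects left->up, move up to (0,1)
Step 7: enter (0,1), '.' pass, move up to (-1,1)
Step 8: at (-1,1) — EXIT via top edge, pos 1
Path length (cell visits): 7

Answer: 7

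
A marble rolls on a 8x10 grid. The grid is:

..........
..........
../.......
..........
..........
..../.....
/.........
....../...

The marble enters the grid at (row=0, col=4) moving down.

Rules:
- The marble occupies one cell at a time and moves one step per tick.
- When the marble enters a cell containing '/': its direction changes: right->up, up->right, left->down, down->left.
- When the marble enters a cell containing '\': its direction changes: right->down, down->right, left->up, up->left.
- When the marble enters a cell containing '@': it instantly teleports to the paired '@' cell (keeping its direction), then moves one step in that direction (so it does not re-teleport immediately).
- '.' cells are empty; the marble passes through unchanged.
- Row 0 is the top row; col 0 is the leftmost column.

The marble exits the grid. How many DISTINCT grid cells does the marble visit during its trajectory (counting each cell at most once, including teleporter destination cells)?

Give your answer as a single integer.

Step 1: enter (0,4), '.' pass, move down to (1,4)
Step 2: enter (1,4), '.' pass, move down to (2,4)
Step 3: enter (2,4), '.' pass, move down to (3,4)
Step 4: enter (3,4), '.' pass, move down to (4,4)
Step 5: enter (4,4), '.' pass, move down to (5,4)
Step 6: enter (5,4), '/' deflects down->left, move left to (5,3)
Step 7: enter (5,3), '.' pass, move left to (5,2)
Step 8: enter (5,2), '.' pass, move left to (5,1)
Step 9: enter (5,1), '.' pass, move left to (5,0)
Step 10: enter (5,0), '.' pass, move left to (5,-1)
Step 11: at (5,-1) — EXIT via left edge, pos 5
Distinct cells visited: 10 (path length 10)

Answer: 10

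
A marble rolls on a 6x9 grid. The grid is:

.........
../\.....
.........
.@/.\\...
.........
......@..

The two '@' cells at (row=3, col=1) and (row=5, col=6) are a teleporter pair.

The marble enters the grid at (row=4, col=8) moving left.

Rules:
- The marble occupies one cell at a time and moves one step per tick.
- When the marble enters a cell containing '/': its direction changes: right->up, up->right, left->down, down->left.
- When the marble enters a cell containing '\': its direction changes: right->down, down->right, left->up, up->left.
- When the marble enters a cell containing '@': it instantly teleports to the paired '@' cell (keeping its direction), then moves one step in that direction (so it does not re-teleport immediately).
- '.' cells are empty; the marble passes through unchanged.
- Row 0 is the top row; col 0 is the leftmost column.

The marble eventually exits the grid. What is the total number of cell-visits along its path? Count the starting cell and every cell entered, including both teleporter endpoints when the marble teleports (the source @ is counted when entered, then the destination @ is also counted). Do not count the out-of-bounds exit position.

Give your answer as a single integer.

Step 1: enter (4,8), '.' pass, move left to (4,7)
Step 2: enter (4,7), '.' pass, move left to (4,6)
Step 3: enter (4,6), '.' pass, move left to (4,5)
Step 4: enter (4,5), '.' pass, move left to (4,4)
Step 5: enter (4,4), '.' pass, move left to (4,3)
Step 6: enter (4,3), '.' pass, move left to (4,2)
Step 7: enter (4,2), '.' pass, move left to (4,1)
Step 8: enter (4,1), '.' pass, move left to (4,0)
Step 9: enter (4,0), '.' pass, move left to (4,-1)
Step 10: at (4,-1) — EXIT via left edge, pos 4
Path length (cell visits): 9

Answer: 9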